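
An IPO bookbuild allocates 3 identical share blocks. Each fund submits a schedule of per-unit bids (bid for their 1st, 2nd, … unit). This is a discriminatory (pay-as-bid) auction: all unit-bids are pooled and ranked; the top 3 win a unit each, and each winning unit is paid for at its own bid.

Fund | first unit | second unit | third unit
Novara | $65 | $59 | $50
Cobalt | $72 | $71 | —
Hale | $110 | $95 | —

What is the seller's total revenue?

All unit-bids, highest first — top 3: 110 (Hale-1), 95 (Hale-2), 72 (Cobalt-1)
Next rejected bid: $71 (not a price — pay-as-bid).
Each winning unit pays its own bid.
Revenue = 110 + 95 + 72 = $277.

Total revenue: $277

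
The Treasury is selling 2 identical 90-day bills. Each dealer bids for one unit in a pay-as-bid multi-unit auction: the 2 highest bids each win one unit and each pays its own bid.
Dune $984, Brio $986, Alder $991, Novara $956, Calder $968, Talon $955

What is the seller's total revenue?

Bids ranked high→low: 991 (Alder), 986 (Brio), 984 (Dune), 968 (Calder), …
The 2 highest are Alder, Brio.
Total revenue = 991 + 986 = $1,977.

Total revenue: $1,977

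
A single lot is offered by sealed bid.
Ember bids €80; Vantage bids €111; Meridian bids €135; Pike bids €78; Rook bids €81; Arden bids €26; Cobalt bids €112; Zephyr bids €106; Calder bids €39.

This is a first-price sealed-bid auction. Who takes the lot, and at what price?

Sorting bids: 135 (Meridian) > 112 (Cobalt) > 111 (Vantage) > 106 (Zephyr) > 81 (Rook) > 80 (Ember) > …
Meridian is highest → pays own bid, €135.

Meridian pays €135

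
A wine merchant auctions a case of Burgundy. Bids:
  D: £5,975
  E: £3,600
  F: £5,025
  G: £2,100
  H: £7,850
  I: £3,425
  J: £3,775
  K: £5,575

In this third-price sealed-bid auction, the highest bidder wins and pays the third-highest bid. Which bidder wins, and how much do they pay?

Bids in order: 7,850 (H) > 5,975 (D) > 5,575 (K) > 5,025 (F) > 3,775 (J) > 3,600 (E) > …
H is highest; pays the third-highest bid, £5,575.

H pays £5,575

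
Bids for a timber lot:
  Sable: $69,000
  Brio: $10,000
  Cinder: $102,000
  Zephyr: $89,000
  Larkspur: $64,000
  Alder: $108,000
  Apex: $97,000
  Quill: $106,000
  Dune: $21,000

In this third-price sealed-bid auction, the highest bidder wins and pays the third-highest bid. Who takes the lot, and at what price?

Rule: the highest bidder wins and pays the third-highest bid.
Sorting bids: 108,000 (Alder) > 106,000 (Quill) > 102,000 (Cinder) > 97,000 (Apex) > 89,000 (Zephyr) > 69,000 (Sable) > …
Alder wins; payment is bid #3 in the ranking = $102,000.

Alder pays $102,000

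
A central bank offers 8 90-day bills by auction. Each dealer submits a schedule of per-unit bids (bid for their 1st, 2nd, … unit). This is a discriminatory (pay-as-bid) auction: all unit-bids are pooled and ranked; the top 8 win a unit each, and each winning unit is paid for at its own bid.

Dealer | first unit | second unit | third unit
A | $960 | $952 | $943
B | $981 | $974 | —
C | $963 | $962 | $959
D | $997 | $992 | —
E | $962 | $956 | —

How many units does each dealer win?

Pooled unit-bids ranked (top 8): 997 (D-1), 992 (D-2), 981 (B-1), 974 (B-2), 963 (C-1), 962 (C-2), 962 (E-1), 960 (A-1)
Next rejected bid: $959 (not a price — pay-as-bid).
Allocation: A 1, B 2, C 2, D 2, E 1.

A 1, B 2, C 2, D 2, E 1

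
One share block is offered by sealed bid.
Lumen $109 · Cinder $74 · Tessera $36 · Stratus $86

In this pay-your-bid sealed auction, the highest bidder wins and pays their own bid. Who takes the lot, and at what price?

Lumen pays $109

Bids ranked: 109 (Lumen) > 86 (Stratus) > 74 (Cinder) > 36 (Tessera)
Lumen has the highest bid and pays exactly that: $109.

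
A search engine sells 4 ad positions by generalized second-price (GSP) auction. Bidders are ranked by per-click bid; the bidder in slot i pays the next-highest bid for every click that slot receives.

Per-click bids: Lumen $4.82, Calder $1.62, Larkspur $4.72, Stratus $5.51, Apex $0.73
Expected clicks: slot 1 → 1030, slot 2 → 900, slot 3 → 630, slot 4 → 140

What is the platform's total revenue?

Total revenue: $10335.40

Ranked by bid: $5.51 (Stratus) > $4.82 (Lumen) > $4.72 (Larkspur) > $1.62 (Calder) > $0.73 (Apex)
Slot 1: Stratus pays $4.82 × 1030 = $4964.60
Slot 2: Lumen pays $4.72 × 900 = $4248.00
Slot 3: Larkspur pays $1.62 × 630 = $1020.60
Slot 4: Calder pays $0.73 × 140 = $102.20
Total = $10335.40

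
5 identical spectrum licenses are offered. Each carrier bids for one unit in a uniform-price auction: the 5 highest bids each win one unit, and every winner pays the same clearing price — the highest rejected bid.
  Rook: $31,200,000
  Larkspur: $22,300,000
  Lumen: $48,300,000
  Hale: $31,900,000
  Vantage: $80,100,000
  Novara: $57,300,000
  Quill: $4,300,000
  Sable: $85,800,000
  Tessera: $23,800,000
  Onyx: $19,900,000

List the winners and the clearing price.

Sorting: 85,800,000 (Sable), 80,100,000 (Vantage), 57,300,000 (Novara), 48,300,000 (Lumen), 31,900,000 (Hale), 31,200,000 (Rook), 23,800,000 (Tessera), …
Top 5: Sable, Vantage, Novara, Lumen, Hale.
Highest unsuccessful bid: $31,200,000 → clearing price.

Sable, Vantage, Novara, Lumen, Hale; each pays $31,200,000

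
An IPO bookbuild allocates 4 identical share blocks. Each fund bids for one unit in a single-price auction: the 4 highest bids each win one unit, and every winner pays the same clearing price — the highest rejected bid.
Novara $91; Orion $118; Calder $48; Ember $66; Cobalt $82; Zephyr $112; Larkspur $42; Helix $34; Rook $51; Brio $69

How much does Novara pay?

Novara pays $69

Ordering the bids: 118 (Orion), 112 (Zephyr), 91 (Novara), 82 (Cobalt), 69 (Brio), 66 (Ember), …
Winners (4 units): Orion, Zephyr, Novara, Cobalt.
Clearing price = highest rejected bid = $69.
Novara wins → pays $69.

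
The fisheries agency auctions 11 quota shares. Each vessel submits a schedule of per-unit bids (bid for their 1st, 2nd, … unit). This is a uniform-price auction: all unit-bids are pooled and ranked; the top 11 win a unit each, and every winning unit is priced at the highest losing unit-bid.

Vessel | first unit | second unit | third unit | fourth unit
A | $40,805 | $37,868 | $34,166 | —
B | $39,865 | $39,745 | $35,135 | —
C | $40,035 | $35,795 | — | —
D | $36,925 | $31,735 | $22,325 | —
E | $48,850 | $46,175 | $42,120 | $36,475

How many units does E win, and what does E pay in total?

Pooled unit-bids ranked (top 11): 48,850 (E-1), 46,175 (E-2), 42,120 (E-3), 40,805 (A-1), 40,035 (C-1), 39,865 (B-1), 39,745 (B-2), 37,868 (A-2), 36,925 (D-1), 36,475 (E-4), 35,795 (C-2)
Highest rejected unit-bid = $35,135.
E wins 4 unit(s) at $35,135 each.

E: 4 units, pays $140,540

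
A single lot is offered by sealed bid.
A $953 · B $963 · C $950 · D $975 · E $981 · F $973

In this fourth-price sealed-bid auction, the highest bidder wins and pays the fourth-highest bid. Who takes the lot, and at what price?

E pays $963

Fourth-price sealed-bid auction: the highest bidder wins and pays the fourth-highest bid.
Bids in order: 981 (E) > 975 (D) > 973 (F) > 963 (B) > 953 (A) > 950 (C)
E is highest; pays the fourth-highest bid, $963.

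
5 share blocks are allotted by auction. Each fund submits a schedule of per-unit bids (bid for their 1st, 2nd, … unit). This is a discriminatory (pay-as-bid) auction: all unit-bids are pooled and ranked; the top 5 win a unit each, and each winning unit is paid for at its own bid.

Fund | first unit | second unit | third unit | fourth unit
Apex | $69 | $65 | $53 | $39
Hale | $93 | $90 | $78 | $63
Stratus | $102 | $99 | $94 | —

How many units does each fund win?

Merging the schedules and taking the best 5: 102 (Stratus-1), 99 (Stratus-2), 94 (Stratus-3), 93 (Hale-1), 90 (Hale-2)
Next rejected bid: $78 (not a price — pay-as-bid).
Allocation: Hale 2, Stratus 3.

Hale 2, Stratus 3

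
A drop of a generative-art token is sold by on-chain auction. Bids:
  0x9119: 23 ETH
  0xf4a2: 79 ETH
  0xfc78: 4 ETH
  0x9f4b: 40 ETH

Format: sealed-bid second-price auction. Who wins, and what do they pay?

Bids in order: 79 (0xf4a2) > 40 (0x9f4b) > 23 (0x9119) > 4 (0xfc78)
Second-price: 0xf4a2 pays 0x9f4b's bid of 40 ETH.

0xf4a2 pays 40 ETH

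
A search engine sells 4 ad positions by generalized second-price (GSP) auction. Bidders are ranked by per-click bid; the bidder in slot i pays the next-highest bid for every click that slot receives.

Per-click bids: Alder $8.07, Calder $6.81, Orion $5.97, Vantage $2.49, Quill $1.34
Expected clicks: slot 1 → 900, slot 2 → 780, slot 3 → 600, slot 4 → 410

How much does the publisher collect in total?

Total revenue: $12829.00

Per-click bids in order: $8.07 (Alder) > $6.81 (Calder) > $5.97 (Orion) > $2.49 (Vantage) > $1.34 (Quill)
Slot 1: Alder pays $6.81 × 900 = $6129.00
Slot 2: Calder pays $5.97 × 780 = $4656.60
Slot 3: Orion pays $2.49 × 600 = $1494.00
Slot 4: Vantage pays $1.34 × 410 = $549.40
Total = $12829.00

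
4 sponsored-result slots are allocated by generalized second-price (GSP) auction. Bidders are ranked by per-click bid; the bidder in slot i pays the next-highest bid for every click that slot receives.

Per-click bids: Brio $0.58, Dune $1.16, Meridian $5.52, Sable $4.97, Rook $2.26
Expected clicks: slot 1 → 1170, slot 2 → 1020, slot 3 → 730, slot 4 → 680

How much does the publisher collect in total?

Sorting advertisers: $5.52 (Meridian) > $4.97 (Sable) > $2.26 (Rook) > $1.16 (Dune) > $0.58 (Brio)
Slot 1: Meridian pays $4.97 × 1170 = $5814.90
Slot 2: Sable pays $2.26 × 1020 = $2305.20
Slot 3: Rook pays $1.16 × 730 = $846.80
Slot 4: Dune pays $0.58 × 680 = $394.40
Total = $9361.30

Total revenue: $9361.30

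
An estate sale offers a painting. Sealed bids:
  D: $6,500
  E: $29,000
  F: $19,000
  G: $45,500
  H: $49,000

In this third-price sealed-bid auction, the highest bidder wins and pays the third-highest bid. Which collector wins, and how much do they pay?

Sorting bids: 49,000 (H) > 45,500 (G) > 29,000 (E) > 19,000 (F) > 6,500 (D)
H is highest; pays the third-highest bid, $29,000.

H pays $29,000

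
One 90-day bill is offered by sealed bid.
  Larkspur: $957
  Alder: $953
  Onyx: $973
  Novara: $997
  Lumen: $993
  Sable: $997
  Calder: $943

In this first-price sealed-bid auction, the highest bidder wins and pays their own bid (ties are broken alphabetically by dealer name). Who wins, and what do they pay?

Novara pays $997

Bids in order: 997 (Novara) > 997 (Sable) > 993 (Lumen) > 973 (Onyx) > 957 (Larkspur) > 953 (Alder) > …
Tie at $997 → Novara wins by tie-break.
First-price: Novara pays what they bid, $997.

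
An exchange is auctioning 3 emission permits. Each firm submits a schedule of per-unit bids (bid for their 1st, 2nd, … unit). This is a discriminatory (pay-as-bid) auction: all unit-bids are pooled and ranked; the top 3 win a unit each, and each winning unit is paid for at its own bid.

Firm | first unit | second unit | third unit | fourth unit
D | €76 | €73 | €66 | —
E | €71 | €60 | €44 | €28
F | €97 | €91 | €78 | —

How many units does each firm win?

F 3

All unit-bids, highest first — top 3: 97 (F-1), 91 (F-2), 78 (F-3)
Next rejected bid: €76 (not a price — pay-as-bid).
Allocation: F 3.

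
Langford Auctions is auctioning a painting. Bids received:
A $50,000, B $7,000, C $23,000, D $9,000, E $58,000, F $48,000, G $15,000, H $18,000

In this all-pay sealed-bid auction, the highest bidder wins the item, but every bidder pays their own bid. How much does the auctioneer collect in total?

Total revenue: $228,000

All-pay sealed-bid auction: the highest bidder wins the item, but every bidder pays their own bid.
Bids ranked: 58,000 (E) > 50,000 (A) > 48,000 (F) > 23,000 (C) > 18,000 (H) > 15,000 (G) > …
Every bidder forfeits their bid regardless of winning.
Revenue = 50,000 + 7,000 + 23,000 + 9,000 + 58,000 + 48,000 + 15,000 + 18,000 = $228,000.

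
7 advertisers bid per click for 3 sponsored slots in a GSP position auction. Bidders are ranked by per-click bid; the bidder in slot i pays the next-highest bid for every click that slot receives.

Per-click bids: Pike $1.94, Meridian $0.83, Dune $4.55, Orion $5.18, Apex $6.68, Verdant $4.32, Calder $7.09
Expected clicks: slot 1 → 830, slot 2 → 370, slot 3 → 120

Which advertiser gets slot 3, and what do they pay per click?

Orion; $4.55 per click

Sorting advertisers: $7.09 (Calder) > $6.68 (Apex) > $5.18 (Orion) > $4.55 (Dune) > …
Slot 3 goes to the third-ranked bidder, Orion, who pays the next bid down: $4.55/click.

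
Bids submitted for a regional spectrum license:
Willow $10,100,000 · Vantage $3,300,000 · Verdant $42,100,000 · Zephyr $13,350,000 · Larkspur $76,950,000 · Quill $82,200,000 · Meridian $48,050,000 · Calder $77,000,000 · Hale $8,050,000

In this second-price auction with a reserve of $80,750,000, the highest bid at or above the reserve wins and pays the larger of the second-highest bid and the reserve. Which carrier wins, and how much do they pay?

Bids in order: 82,200,000 (Quill) > 77,000,000 (Calder) > 76,950,000 (Larkspur) > 48,050,000 (Meridian) > 42,100,000 (Verdant) > 13,350,000 (Zephyr) > …
Highest eligible bid: Quill at $82,200,000.
Second-highest bid $77,000,000 is below the reserve $80,750,000, so the reserve binds → payment $80,750,000.

Quill pays $80,750,000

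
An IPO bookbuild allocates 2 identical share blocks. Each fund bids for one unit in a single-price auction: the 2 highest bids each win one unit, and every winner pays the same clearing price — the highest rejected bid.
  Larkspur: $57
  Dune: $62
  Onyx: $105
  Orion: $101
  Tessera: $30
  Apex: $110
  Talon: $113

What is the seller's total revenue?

Bids ranked high→low: 113 (Talon), 110 (Apex), 105 (Onyx), 101 (Orion), …
Top 2: Talon, Apex.
First losing bid is Onyx's $105, which sets the uniform price.
Total revenue = 2 × $105 = $210.

Total revenue: $210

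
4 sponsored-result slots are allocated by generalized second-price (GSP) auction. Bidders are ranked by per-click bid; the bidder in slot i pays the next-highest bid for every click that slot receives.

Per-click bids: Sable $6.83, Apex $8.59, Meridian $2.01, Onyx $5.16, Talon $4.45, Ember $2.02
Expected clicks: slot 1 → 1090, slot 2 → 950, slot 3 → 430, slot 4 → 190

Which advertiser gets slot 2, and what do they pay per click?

Sable; $5.16 per click

Sorting advertisers: $8.59 (Apex) > $6.83 (Sable) > $5.16 (Onyx) > $4.45 (Talon) > $2.02 (Ember) > …
Slot 2 goes to the second-ranked bidder, Sable, who pays the next bid down: $5.16/click.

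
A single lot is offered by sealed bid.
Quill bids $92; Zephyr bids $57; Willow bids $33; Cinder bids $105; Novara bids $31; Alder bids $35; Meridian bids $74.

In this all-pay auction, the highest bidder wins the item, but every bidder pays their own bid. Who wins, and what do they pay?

Bids ranked: 105 (Cinder) > 92 (Quill) > 74 (Meridian) > 57 (Zephyr) > 35 (Alder) > 33 (Willow) > …
Cinder is highest and takes the item; every bidder forfeits their bid.

Cinder pays $105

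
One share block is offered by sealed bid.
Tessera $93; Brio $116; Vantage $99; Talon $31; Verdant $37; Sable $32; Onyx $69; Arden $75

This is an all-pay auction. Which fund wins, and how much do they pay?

Rule: the highest bidder wins the item, but every bidder pays their own bid.
Sorting bids: 116 (Brio) > 99 (Vantage) > 93 (Tessera) > 75 (Arden) > 69 (Onyx) > 37 (Verdant) > …
Brio is highest and takes the item; every bidder forfeits their bid.

Brio pays $116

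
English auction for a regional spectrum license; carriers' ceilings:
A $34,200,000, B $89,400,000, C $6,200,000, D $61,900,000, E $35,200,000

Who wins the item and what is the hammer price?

B wins at $61,900,000

Sorting limits: 89,400,000 (B) > 61,900,000 (D) > 35,200,000 (E) > 34,200,000 (A) > 6,200,000 (C)
Bidding ends when D exits at $61,900,000; B takes it.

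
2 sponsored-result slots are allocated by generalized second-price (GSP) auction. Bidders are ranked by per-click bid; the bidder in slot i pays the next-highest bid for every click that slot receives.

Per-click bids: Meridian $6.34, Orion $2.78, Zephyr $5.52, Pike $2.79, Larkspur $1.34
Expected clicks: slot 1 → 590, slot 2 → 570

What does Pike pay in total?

Pike pays $0.00

Per-click bids in order: $6.34 (Meridian) > $5.52 (Zephyr) > $2.79 (Pike) > …
Pike ranks below slot 2 → no slot, pays nothing.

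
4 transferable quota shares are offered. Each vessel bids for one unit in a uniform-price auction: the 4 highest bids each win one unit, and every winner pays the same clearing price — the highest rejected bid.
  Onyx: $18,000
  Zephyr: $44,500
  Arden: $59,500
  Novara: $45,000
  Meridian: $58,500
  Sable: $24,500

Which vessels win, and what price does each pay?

Arden, Meridian, Novara, Zephyr; each pays $24,500

Bids ranked high→low: 59,500 (Arden), 58,500 (Meridian), 45,000 (Novara), 44,500 (Zephyr), 24,500 (Sable), 18,000 (Onyx)
Top 4: Arden, Meridian, Novara, Zephyr.
First losing bid is Sable's $24,500, which sets the uniform price.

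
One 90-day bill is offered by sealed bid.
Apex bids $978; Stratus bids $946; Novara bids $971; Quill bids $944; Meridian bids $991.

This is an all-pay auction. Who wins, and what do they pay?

Rule: the highest bidder wins the item, but every bidder pays their own bid.
Bids in order: 991 (Meridian) > 978 (Apex) > 971 (Novara) > 946 (Stratus) > 944 (Quill)
Meridian wins with the top bid; all bids are sunk regardless.

Meridian pays $991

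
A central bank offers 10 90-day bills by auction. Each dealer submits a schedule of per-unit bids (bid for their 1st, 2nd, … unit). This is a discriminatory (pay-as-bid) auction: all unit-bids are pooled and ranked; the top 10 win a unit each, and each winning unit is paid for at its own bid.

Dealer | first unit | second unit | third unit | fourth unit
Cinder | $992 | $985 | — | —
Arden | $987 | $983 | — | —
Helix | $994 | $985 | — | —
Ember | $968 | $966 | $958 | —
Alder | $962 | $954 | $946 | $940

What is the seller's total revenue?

Merging the schedules and taking the best 10: 994 (Helix-1), 992 (Cinder-1), 987 (Arden-1), 985 (Cinder-2), 985 (Helix-2), 983 (Arden-2), 968 (Ember-1), 966 (Ember-2), 962 (Alder-1), 958 (Ember-3)
Next rejected bid: $954 (not a price — pay-as-bid).
Each winning unit pays its own bid.
Revenue = 994 + 992 + 987 + 985 + 985 + 983 + 968 + 966 + 962 + 958 = $9,780.

Total revenue: $9,780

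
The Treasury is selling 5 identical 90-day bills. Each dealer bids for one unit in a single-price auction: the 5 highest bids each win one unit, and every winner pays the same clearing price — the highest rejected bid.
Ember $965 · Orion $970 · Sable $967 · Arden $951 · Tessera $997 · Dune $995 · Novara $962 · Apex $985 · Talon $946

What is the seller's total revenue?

Total revenue: $4,825

Sorting: 997 (Tessera), 995 (Dune), 985 (Apex), 970 (Orion), 967 (Sable), 965 (Ember), 962 (Novara), …
Top 5: Tessera, Dune, Apex, Orion, Sable.
Highest unsuccessful bid: $965 → clearing price.
Total revenue = 5 × $965 = $4,825.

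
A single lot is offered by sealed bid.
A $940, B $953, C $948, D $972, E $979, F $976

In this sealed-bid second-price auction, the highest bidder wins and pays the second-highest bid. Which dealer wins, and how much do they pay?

Sorting bids: 979 (E) > 976 (F) > 972 (D) > 953 (B) > 948 (C) > 940 (A)
Second-price: E pays F's bid of $976.

E pays $976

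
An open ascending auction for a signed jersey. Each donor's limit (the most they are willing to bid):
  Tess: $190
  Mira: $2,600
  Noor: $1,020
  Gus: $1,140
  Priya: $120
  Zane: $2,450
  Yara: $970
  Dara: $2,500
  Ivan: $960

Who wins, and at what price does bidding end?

Mira wins at $2,500

Rule: the price rises until one bidder remains; the winner pays the price at which the last rival dropped out.
Limits ranked: 2,600 (Mira) > 2,500 (Dara) > 2,450 (Zane) > 1,140 (Gus) > 1,020 (Noor) > 970 (Yara) > …
Once the price passes $2,500, only Mira is left; the hammer falls at Dara's limit of $2,500.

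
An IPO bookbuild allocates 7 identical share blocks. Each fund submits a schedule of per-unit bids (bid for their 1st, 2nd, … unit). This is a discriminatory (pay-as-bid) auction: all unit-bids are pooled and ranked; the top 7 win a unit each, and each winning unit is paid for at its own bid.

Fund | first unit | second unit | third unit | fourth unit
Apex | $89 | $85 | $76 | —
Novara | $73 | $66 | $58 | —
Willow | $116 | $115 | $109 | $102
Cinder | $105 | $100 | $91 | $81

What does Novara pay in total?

Pooled unit-bids ranked (top 7): 116 (Willow-1), 115 (Willow-2), 109 (Willow-3), 105 (Cinder-1), 102 (Willow-4), 100 (Cinder-2), 91 (Cinder-3)
Next rejected bid: $89 (not a price — pay-as-bid).
Novara wins no units.

Novara pays $0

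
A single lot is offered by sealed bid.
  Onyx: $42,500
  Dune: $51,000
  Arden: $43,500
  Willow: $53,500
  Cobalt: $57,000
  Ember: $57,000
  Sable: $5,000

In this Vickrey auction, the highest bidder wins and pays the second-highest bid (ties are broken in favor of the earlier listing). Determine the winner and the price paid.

Vickrey auction: the highest bidder wins and pays the second-highest bid.
Bids in order: 57,000 (Cobalt) > 57,000 (Ember) > 53,500 (Willow) > 51,000 (Dune) > 43,500 (Arden) > 42,500 (Onyx) > …
Cobalt and Ember tie at $57,000; tie-break gives it to Cobalt.
Second-price: Cobalt pays Ember's bid of $57,000.

Cobalt pays $57,000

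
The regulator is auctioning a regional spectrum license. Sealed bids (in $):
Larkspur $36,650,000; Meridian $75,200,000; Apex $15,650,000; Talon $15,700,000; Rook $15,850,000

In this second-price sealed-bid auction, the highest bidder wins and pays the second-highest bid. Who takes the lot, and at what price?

Meridian pays $36,650,000

Bids ranked: 75,200,000 (Meridian) > 36,650,000 (Larkspur) > 15,850,000 (Rook) > 15,700,000 (Talon) > 15,650,000 (Apex)
Meridian is highest; pays the second-highest bid, $36,650,000.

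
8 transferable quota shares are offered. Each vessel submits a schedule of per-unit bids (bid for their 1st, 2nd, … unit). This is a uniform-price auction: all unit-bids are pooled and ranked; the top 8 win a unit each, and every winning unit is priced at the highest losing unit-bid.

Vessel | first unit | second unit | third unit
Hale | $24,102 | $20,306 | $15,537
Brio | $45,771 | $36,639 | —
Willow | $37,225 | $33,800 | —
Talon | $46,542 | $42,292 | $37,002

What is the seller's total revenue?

Total revenue: $162,448

Merging the schedules and taking the best 8: 46,542 (Talon-1), 45,771 (Brio-1), 42,292 (Talon-2), 37,225 (Willow-1), 37,002 (Talon-3), 36,639 (Brio-2), 33,800 (Willow-2), 24,102 (Hale-1)
First bid not allocated: $20,306.
Allocation: Brio 2, Hale 1, Talon 3, Willow 2. Every unit priced at $20,306.
Revenue = 8 × 20,306 = $162,448.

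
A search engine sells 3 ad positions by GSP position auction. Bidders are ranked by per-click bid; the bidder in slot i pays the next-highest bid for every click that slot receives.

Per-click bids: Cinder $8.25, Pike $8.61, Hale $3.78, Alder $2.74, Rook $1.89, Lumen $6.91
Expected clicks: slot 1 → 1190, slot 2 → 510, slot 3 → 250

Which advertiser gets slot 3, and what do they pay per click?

Sorting advertisers: $8.61 (Pike) > $8.25 (Cinder) > $6.91 (Lumen) > $3.78 (Hale) > …
Slot 3 goes to the third-ranked bidder, Lumen, who pays the next bid down: $3.78/click.

Lumen; $3.78 per click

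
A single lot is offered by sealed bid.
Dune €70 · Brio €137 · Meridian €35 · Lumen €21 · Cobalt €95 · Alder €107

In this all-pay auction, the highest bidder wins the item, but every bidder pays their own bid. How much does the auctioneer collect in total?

Total revenue: €465

Bids in order: 137 (Brio) > 107 (Alder) > 95 (Cobalt) > 70 (Dune) > 35 (Meridian) > 21 (Lumen)
Every bidder forfeits their bid regardless of winning.
Revenue = 70 + 137 + 35 + 21 + 95 + 107 = €465.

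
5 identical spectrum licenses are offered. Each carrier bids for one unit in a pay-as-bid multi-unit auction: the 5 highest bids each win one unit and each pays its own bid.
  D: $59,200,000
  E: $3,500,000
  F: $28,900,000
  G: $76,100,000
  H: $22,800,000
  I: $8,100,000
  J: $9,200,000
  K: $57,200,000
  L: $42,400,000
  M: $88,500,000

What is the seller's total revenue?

Ordering the bids: 88,500,000 (M), 76,100,000 (G), 59,200,000 (D), 57,200,000 (K), 42,400,000 (L), 28,900,000 (F), 22,800,000 (H), …
Winners (5 units): M, G, D, K, L.
Total revenue = 88,500,000 + 76,100,000 + 59,200,000 + 57,200,000 + 42,400,000 = $323,400,000.

Total revenue: $323,400,000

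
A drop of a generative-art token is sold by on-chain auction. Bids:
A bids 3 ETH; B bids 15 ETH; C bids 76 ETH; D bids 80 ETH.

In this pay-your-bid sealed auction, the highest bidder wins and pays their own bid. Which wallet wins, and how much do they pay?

D pays 80 ETH

Rule: the highest bidder wins and pays their own bid.
Bids ranked: 80 (D) > 76 (C) > 15 (B) > 3 (A)
D has the highest bid and pays exactly that: 80 ETH.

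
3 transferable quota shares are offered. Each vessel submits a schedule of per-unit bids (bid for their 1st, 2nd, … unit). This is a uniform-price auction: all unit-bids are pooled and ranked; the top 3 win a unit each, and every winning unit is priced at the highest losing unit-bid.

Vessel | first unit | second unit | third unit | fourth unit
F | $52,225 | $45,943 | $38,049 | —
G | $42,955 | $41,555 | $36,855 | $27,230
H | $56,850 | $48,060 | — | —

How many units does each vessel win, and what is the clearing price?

Pooled unit-bids ranked (top 3): 56,850 (H-1), 52,225 (F-1), 48,060 (H-2)
The (k+1)-th unit-bid is $45,943.
Allocation: F 1, H 2.

F 1, H 2; clearing price $45,943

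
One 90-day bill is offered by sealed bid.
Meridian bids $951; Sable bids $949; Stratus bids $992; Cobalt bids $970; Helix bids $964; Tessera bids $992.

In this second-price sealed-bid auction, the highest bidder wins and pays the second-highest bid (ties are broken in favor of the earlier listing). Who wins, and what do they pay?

Rule: the highest bidder wins and pays the second-highest bid.
Sorting bids: 992 (Stratus) > 992 (Tessera) > 970 (Cobalt) > 964 (Helix) > 951 (Meridian) > 949 (Sable)
Stratus and Tessera tie at $992; tie-break gives it to Stratus.
Second-price: Stratus pays Tessera's bid of $992.

Stratus pays $992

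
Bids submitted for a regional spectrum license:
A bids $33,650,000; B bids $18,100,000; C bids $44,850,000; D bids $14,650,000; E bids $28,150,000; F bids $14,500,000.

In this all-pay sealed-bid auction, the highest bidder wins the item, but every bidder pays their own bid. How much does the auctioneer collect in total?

Total revenue: $153,900,000

Rule: the highest bidder wins the item, but every bidder pays their own bid.
Bids ranked: 44,850,000 (C) > 33,650,000 (A) > 28,150,000 (E) > 18,100,000 (B) > 14,650,000 (D) > 14,500,000 (F)
C wins with the top bid; all bids are sunk regardless.
Every bidder forfeits their bid regardless of winning.
Revenue = 33,650,000 + 18,100,000 + 44,850,000 + 14,650,000 + 28,150,000 + 14,500,000 = $153,900,000.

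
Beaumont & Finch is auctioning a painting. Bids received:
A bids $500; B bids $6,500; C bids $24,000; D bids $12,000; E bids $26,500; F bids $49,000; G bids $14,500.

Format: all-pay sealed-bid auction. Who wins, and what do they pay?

Rule: the highest bidder wins the item, but every bidder pays their own bid.
Bids in order: 49,000 (F) > 26,500 (E) > 24,000 (C) > 14,500 (G) > 12,000 (D) > 6,500 (B) > …
F is highest and takes the item; every bidder forfeits their bid.

F pays $49,000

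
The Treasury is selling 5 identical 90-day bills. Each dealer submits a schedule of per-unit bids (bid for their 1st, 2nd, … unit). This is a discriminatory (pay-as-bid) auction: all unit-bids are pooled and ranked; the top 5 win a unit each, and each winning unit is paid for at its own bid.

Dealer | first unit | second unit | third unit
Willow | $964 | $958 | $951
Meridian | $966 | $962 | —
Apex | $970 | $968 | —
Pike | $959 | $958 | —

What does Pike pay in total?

Pike pays $0

All unit-bids, highest first — top 5: 970 (Apex-1), 968 (Apex-2), 966 (Meridian-1), 964 (Willow-1), 962 (Meridian-2)
Next rejected bid: $959 (not a price — pay-as-bid).
Pike wins no units.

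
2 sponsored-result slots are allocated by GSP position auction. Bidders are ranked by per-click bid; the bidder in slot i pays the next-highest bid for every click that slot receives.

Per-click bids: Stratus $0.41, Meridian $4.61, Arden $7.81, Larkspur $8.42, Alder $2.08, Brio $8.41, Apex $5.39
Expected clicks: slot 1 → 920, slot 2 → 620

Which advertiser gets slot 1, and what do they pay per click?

Larkspur; $8.41 per click

Ranked by bid: $8.42 (Larkspur) > $8.41 (Brio) > $7.81 (Arden) > …
Slot 1 goes to the first-ranked bidder, Larkspur, who pays the next bid down: $8.41/click.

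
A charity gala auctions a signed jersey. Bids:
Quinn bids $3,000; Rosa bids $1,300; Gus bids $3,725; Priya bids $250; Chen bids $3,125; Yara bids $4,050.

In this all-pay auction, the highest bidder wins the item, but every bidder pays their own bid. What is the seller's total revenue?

All-pay auction: the highest bidder wins the item, but every bidder pays their own bid.
Bids ranked: 4,050 (Yara) > 3,725 (Gus) > 3,125 (Chen) > 3,000 (Quinn) > 1,300 (Rosa) > 250 (Priya)
Yara wins with the top bid; all bids are sunk regardless.
Every bidder forfeits their bid regardless of winning.
Revenue = 3,000 + 1,300 + 3,725 + 250 + 3,125 + 4,050 = $15,450.

Total revenue: $15,450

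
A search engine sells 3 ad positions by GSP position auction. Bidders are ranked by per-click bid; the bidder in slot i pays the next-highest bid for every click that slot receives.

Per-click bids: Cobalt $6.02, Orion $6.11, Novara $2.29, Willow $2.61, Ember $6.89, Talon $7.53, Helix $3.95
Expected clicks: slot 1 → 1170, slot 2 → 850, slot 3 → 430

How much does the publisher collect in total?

Total revenue: $15843.40

Per-click bids in order: $7.53 (Talon) > $6.89 (Ember) > $6.11 (Orion) > $6.02 (Cobalt) > …
Slot 1: Talon pays $6.89 × 1170 = $8061.30
Slot 2: Ember pays $6.11 × 850 = $5193.50
Slot 3: Orion pays $6.02 × 430 = $2588.60
Total = $15843.40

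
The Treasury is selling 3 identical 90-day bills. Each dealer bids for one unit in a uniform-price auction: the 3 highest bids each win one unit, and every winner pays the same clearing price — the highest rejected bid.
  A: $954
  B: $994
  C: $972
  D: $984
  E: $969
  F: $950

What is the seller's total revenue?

Total revenue: $2,907

Ordering the bids: 994 (B), 984 (D), 972 (C), 969 (E), 954 (A), …
The 3 highest are B, D, C.
Clearing price = highest rejected bid = $969.
Total revenue = 3 × $969 = $2,907.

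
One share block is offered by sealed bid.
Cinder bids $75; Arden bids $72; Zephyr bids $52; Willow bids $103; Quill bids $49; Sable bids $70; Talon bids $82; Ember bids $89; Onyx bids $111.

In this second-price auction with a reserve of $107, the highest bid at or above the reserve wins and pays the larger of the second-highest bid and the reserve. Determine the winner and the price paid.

Onyx pays $107

Bids ranked: 111 (Onyx) > 103 (Willow) > 89 (Ember) > 82 (Talon) > 75 (Cinder) > 72 (Arden) > …
Highest eligible bid: Onyx at $111.
max(second-highest $103, reserve $107) = $107.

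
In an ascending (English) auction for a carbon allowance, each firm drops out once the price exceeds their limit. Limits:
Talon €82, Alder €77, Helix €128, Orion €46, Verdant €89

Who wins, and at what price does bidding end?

Sorting limits: 128 (Helix) > 89 (Verdant) > 82 (Talon) > 77 (Alder) > 46 (Orion)
Once the price passes €89, only Helix is left; the hammer falls at Verdant's limit of €89.

Helix wins at €89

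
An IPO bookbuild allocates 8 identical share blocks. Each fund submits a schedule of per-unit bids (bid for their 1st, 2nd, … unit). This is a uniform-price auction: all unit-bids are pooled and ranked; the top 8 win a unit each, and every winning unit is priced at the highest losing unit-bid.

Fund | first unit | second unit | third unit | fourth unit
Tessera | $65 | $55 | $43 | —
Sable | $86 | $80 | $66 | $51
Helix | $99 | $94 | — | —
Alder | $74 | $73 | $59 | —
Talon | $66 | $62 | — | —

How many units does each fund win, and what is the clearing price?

Alder 2, Helix 2, Sable 3, Talon 1; clearing price $65

All unit-bids, highest first — top 8: 99 (Helix-1), 94 (Helix-2), 86 (Sable-1), 80 (Sable-2), 74 (Alder-1), 73 (Alder-2), 66 (Sable-3), 66 (Talon-1)
Highest rejected unit-bid = $65.
Allocation: Alder 2, Helix 2, Sable 3, Talon 1.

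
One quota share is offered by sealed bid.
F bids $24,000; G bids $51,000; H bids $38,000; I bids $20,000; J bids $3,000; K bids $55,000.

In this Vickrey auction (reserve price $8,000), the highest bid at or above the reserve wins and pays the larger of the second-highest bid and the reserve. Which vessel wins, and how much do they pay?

Sorting bids: 55,000 (K) > 51,000 (G) > 38,000 (H) > 24,000 (F) > 20,000 (I) > 3,000 (J)
Highest eligible bid: K at $55,000.
Second-highest bid $51,000 exceeds the reserve $8,000 → payment $51,000.

K pays $51,000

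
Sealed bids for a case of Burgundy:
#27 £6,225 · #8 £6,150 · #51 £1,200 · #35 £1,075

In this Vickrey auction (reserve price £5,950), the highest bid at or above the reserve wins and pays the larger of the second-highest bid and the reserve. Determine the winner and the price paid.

Vickrey auction (reserve price £5,950): the highest bid at or above the reserve wins and pays the larger of the second-highest bid and the reserve.
Bids in order: 6,225 (#27) > 6,150 (#8) > 1,200 (#51) > 1,075 (#35)
#27 has the top bid at or above the reserve (£6,225).
max(second-highest £6,150, reserve £5,950) = £6,150; the reserve does not bind.

#27 pays £6,150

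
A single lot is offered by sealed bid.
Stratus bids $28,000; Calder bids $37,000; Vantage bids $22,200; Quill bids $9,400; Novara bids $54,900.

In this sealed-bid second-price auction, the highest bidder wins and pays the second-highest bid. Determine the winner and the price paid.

Sealed-bid second-price auction: the highest bidder wins and pays the second-highest bid.
Bids ranked: 54,900 (Novara) > 37,000 (Calder) > 28,000 (Stratus) > 22,200 (Vantage) > 9,400 (Quill)
Novara wins with the highest bid; price is set by the runner-up at $37,000.

Novara pays $37,000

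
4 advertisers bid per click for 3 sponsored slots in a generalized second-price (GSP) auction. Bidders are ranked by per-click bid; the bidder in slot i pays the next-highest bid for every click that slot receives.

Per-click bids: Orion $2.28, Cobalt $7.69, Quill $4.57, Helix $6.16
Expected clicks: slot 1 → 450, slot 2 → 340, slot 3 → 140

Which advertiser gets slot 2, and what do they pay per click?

Helix; $4.57 per click

Sorting advertisers: $7.69 (Cobalt) > $6.16 (Helix) > $4.57 (Quill) > $2.28 (Orion)
Slot 2 goes to the second-ranked bidder, Helix, who pays the next bid down: $4.57/click.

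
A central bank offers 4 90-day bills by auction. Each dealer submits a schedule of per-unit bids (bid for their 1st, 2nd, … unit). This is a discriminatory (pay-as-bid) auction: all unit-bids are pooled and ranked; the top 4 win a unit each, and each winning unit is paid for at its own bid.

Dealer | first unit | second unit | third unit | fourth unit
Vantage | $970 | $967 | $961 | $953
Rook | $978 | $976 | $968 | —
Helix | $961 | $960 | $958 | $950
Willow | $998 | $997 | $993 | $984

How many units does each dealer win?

Willow 4

Pooled unit-bids ranked (top 4): 998 (Willow-1), 997 (Willow-2), 993 (Willow-3), 984 (Willow-4)
Next rejected bid: $978 (not a price — pay-as-bid).
Allocation: Willow 4.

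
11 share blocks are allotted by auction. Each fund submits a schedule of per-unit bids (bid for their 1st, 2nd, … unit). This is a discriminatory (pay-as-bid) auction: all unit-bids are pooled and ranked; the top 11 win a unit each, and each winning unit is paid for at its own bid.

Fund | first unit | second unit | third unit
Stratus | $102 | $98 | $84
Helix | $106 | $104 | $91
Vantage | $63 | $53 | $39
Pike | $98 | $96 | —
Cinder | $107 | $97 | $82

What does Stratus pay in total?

All unit-bids, highest first — top 11: 107 (Cinder-1), 106 (Helix-1), 104 (Helix-2), 102 (Stratus-1), 98 (Stratus-2), 98 (Pike-1), 97 (Cinder-2), 96 (Pike-2), 91 (Helix-3), 84 (Stratus-3), 82 (Cinder-3)
Next rejected bid: $63 (not a price — pay-as-bid).
Stratus's winning unit-bids: 102 + 98 + 84 = $284.

Stratus pays $284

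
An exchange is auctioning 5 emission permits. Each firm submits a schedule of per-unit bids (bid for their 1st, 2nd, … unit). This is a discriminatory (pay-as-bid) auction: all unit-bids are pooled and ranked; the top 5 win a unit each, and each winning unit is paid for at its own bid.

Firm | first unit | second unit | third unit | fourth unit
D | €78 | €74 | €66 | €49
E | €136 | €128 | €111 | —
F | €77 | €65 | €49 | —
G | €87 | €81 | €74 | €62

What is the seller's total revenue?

All unit-bids, highest first — top 5: 136 (E-1), 128 (E-2), 111 (E-3), 87 (G-1), 81 (G-2)
Next rejected bid: €78 (not a price — pay-as-bid).
Each winning unit pays its own bid.
Revenue = 136 + 128 + 111 + 87 + 81 = €543.

Total revenue: €543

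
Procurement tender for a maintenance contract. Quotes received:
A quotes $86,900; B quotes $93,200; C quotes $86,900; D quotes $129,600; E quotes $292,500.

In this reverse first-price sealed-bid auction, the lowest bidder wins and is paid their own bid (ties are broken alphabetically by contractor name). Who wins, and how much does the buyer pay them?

Sorting bids: 86,900 (A) < 86,900 (C) < 93,200 (B) < 129,600 (D) < 292,500 (E)
A and C tie at $86,900; tie-break gives it to A.
A is lowest → is paid own bid, $86,900.

A is paid $86,900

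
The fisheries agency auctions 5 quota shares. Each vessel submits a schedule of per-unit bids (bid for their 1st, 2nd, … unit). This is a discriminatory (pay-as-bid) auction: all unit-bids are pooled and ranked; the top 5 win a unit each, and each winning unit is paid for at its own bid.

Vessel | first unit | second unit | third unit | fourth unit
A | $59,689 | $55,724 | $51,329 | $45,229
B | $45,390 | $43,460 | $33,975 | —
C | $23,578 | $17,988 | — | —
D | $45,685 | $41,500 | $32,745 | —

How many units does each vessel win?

Merging the schedules and taking the best 5: 59,689 (A-1), 55,724 (A-2), 51,329 (A-3), 45,685 (D-1), 45,390 (B-1)
Next rejected bid: $45,229 (not a price — pay-as-bid).
Allocation: A 3, B 1, D 1.

A 3, B 1, D 1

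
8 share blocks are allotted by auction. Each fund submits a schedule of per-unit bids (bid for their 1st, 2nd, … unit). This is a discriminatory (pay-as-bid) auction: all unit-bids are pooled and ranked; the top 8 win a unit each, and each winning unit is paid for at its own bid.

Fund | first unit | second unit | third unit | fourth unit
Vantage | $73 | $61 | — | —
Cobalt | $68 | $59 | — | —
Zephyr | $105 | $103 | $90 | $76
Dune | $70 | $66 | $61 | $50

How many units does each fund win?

Merging the schedules and taking the best 8: 105 (Zephyr-1), 103 (Zephyr-2), 90 (Zephyr-3), 76 (Zephyr-4), 73 (Vantage-1), 70 (Dune-1), 68 (Cobalt-1), 66 (Dune-2)
Next rejected bid: $61 (not a price — pay-as-bid).
Allocation: Cobalt 1, Dune 2, Vantage 1, Zephyr 4.

Cobalt 1, Dune 2, Vantage 1, Zephyr 4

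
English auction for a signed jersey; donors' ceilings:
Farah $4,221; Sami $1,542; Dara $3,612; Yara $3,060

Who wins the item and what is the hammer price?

Farah wins at $3,612

Limits in order: 4,221 (Farah) > 3,612 (Dara) > 3,060 (Yara) > 1,542 (Sami)
Bidding ends when Dara exits at $3,612; Farah takes it.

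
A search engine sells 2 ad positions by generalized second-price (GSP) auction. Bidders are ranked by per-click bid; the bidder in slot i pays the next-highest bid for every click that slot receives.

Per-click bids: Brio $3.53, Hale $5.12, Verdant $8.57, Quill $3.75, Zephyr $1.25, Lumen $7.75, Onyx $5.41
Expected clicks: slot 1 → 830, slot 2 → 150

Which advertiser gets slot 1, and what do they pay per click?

Ranked by bid: $8.57 (Verdant) > $7.75 (Lumen) > $5.41 (Onyx) > …
Slot 1 goes to the first-ranked bidder, Verdant, who pays the next bid down: $7.75/click.

Verdant; $7.75 per click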